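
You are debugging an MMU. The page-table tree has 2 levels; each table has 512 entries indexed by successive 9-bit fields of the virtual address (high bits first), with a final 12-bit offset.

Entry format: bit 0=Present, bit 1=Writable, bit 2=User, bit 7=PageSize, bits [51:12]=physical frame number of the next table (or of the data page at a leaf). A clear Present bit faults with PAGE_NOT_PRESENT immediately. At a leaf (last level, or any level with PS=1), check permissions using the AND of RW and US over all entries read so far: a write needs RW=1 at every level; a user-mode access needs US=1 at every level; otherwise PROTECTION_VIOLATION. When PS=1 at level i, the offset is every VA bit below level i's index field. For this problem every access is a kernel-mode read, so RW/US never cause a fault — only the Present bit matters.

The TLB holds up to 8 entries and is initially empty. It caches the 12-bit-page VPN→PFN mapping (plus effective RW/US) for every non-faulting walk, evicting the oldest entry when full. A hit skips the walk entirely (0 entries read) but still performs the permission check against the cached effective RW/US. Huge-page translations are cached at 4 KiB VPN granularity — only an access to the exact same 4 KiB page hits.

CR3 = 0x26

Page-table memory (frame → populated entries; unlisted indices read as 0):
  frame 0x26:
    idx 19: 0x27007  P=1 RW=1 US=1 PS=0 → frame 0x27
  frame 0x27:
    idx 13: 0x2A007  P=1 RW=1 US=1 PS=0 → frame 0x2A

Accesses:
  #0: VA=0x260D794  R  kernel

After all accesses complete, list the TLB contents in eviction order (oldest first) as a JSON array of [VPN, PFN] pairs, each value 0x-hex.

Trace:
#0 VA=0x260D794 (r,kernel):
  lvl0: tbl 0x26, slot 19 ⇒ 0x27007 (P1/RW1/US1/PS0)
  lvl1: tbl 0x27, slot 13 ⇒ 0x2A007 (P1/RW1/US1/PS0)
  ✓ 0x2A794  — 2 lookups

TLB: [["0x260D", "0x2A"]]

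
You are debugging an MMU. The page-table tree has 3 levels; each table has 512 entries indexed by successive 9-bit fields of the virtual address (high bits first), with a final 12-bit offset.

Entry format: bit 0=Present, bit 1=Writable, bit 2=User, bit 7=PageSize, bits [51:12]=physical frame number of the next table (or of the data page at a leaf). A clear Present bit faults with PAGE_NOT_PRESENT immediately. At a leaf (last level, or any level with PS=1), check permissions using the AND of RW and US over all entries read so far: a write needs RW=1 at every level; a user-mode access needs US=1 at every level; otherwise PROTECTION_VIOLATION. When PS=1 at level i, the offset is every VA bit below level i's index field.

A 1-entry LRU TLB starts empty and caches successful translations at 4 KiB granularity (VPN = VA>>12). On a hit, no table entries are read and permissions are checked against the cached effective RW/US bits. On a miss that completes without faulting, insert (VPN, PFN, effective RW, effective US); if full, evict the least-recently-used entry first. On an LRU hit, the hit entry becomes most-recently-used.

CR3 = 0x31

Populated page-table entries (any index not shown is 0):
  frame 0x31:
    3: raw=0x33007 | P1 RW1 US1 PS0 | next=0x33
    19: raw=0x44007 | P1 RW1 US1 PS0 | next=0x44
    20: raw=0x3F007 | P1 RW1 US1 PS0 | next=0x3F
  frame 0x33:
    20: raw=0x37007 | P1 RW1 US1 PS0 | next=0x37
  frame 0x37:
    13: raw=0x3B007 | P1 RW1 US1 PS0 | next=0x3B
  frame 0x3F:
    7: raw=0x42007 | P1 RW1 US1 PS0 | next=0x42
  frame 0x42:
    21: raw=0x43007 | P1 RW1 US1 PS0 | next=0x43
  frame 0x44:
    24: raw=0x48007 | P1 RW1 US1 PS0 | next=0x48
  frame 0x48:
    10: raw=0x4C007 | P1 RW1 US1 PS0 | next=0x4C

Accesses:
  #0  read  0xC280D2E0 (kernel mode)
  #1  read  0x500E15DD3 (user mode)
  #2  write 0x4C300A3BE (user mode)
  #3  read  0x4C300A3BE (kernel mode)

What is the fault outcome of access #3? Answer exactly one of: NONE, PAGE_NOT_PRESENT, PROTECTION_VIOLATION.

Per-access translation:
#0 VA=0xC280D2E0 (r,kernel):
  L0: frame=0x31 idx=3 entry=0x33007 [P=1 RW=1 US=1 PS=0]
  L1: frame=0x33 idx=20 entry=0x37007 [P=1 RW=1 US=1 PS=0]
  L2: frame=0x37 idx=13 entry=0x3B007 [P=1 RW=1 US=1 PS=0]
  ✓ 0x3B2E0  — 3 lookups
#1 VA=0x500E15DD3 (r,user):
  L0: frame=0x31 idx=20 entry=0x3F007 [P=1 RW=1 US=1 PS=0]
  L1: frame=0x3F idx=7 entry=0x42007 [P=1 RW=1 US=1 PS=0]
  L2: frame=0x42 idx=21 entry=0x43007 [P=1 RW=1 US=1 PS=0]
  ✓ 0x43DD3  — 3 lookups
#2 VA=0x4C300A3BE (w,user):
  L0: frame=0x31 idx=19 entry=0x44007 [P=1 RW=1 US=1 PS=0]
  L1: frame=0x44 idx=24 entry=0x48007 [P=1 RW=1 US=1 PS=0]
  L2: frame=0x48 idx=10 entry=0x4C007 [P=1 RW=1 US=1 PS=0]
  ✓ 0x4C3BE  — 3 lookups
#3 VA=0x4C300A3BE (r,kernel):
  TLB hit vpn=0x4C300A → PA=0x4C3BE

Access #3 fault: NONE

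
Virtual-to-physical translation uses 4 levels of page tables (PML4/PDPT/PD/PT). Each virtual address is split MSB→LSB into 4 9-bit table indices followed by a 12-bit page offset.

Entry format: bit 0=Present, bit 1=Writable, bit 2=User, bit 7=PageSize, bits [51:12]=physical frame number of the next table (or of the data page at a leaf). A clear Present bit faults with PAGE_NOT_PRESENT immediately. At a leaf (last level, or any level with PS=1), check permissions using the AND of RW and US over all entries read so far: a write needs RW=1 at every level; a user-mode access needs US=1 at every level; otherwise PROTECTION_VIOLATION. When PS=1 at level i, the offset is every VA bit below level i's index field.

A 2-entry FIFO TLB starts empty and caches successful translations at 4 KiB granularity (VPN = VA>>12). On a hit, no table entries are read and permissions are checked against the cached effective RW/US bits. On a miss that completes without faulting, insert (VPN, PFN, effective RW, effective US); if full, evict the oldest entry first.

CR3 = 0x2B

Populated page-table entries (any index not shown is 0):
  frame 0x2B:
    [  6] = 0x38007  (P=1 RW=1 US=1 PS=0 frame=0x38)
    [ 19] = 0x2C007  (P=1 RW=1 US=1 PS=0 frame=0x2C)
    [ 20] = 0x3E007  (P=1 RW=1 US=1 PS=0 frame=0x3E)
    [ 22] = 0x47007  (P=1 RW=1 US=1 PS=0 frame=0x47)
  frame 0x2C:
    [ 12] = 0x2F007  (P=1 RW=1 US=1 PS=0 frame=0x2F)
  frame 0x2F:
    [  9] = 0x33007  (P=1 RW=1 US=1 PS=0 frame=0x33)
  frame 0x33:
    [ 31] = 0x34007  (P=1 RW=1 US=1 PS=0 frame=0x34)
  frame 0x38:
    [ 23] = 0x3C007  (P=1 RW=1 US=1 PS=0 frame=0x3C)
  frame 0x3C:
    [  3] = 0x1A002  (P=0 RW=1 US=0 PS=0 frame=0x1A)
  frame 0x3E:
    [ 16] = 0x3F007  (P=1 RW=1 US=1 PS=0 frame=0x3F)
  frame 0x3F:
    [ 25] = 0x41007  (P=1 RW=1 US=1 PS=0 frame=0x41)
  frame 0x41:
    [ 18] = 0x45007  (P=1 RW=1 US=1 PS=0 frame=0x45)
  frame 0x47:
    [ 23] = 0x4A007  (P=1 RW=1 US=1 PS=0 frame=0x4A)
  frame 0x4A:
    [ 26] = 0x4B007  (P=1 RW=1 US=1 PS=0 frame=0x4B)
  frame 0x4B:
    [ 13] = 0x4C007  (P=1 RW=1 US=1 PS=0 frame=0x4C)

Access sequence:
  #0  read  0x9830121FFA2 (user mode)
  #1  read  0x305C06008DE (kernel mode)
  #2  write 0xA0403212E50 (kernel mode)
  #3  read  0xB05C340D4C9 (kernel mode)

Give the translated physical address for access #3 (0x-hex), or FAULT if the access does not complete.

Trace:
#0 VA=0x9830121FFA2 (r,user):
  L0 @0x2B[19] → 0x2C007  P=1,RW=1,US=1,PS=0
  L1 @0x2C[12] → 0x2F007  P=1,RW=1,US=1,PS=0
  L2 @0x2F[9] → 0x33007  P=1,RW=1,US=1,PS=0
  L3 @0x33[31] → 0x34007  P=1,RW=1,US=1,PS=0
  ✓ 0x34FA2  — 4 lookups
#1 VA=0x305C06008DE (r,kernel):
  L0 @0x2B[6] → 0x38007  P=1,RW=1,US=1,PS=0
  L1 @0x38[23] → 0x3C007  P=1,RW=1,US=1,PS=0
  L2 @0x3C[3] → 0x1A002  P=0,RW=1,US=0,PS=0
  ⇒ fault: PAGE_NOT_PRESENT  — 3 lookups
#2 VA=0xA0403212E50 (w,kernel):
  L0 @0x2B[20] → 0x3E007  P=1,RW=1,US=1,PS=0
  L1 @0x3E[16] → 0x3F007  P=1,RW=1,US=1,PS=0
  L2 @0x3F[25] → 0x41007  P=1,RW=1,US=1,PS=0
  L3 @0x41[18] → 0x45007  P=1,RW=1,US=1,PS=0
  ✓ 0x45E50  — 4 lookups
#3 VA=0xB05C340D4C9 (r,kernel):
  L0 @0x2B[22] → 0x47007  P=1,RW=1,US=1,PS=0
  L1 @0x47[23] → 0x4A007  P=1,RW=1,US=1,PS=0
  L2 @0x4A[26] → 0x4B007  P=1,RW=1,US=1,PS=0
  L3 @0x4B[13] → 0x4C007  P=1,RW=1,US=1,PS=0
  ✓ 0x4C4C9  — 4 lookups

Access #3 PA: 0x4C4C9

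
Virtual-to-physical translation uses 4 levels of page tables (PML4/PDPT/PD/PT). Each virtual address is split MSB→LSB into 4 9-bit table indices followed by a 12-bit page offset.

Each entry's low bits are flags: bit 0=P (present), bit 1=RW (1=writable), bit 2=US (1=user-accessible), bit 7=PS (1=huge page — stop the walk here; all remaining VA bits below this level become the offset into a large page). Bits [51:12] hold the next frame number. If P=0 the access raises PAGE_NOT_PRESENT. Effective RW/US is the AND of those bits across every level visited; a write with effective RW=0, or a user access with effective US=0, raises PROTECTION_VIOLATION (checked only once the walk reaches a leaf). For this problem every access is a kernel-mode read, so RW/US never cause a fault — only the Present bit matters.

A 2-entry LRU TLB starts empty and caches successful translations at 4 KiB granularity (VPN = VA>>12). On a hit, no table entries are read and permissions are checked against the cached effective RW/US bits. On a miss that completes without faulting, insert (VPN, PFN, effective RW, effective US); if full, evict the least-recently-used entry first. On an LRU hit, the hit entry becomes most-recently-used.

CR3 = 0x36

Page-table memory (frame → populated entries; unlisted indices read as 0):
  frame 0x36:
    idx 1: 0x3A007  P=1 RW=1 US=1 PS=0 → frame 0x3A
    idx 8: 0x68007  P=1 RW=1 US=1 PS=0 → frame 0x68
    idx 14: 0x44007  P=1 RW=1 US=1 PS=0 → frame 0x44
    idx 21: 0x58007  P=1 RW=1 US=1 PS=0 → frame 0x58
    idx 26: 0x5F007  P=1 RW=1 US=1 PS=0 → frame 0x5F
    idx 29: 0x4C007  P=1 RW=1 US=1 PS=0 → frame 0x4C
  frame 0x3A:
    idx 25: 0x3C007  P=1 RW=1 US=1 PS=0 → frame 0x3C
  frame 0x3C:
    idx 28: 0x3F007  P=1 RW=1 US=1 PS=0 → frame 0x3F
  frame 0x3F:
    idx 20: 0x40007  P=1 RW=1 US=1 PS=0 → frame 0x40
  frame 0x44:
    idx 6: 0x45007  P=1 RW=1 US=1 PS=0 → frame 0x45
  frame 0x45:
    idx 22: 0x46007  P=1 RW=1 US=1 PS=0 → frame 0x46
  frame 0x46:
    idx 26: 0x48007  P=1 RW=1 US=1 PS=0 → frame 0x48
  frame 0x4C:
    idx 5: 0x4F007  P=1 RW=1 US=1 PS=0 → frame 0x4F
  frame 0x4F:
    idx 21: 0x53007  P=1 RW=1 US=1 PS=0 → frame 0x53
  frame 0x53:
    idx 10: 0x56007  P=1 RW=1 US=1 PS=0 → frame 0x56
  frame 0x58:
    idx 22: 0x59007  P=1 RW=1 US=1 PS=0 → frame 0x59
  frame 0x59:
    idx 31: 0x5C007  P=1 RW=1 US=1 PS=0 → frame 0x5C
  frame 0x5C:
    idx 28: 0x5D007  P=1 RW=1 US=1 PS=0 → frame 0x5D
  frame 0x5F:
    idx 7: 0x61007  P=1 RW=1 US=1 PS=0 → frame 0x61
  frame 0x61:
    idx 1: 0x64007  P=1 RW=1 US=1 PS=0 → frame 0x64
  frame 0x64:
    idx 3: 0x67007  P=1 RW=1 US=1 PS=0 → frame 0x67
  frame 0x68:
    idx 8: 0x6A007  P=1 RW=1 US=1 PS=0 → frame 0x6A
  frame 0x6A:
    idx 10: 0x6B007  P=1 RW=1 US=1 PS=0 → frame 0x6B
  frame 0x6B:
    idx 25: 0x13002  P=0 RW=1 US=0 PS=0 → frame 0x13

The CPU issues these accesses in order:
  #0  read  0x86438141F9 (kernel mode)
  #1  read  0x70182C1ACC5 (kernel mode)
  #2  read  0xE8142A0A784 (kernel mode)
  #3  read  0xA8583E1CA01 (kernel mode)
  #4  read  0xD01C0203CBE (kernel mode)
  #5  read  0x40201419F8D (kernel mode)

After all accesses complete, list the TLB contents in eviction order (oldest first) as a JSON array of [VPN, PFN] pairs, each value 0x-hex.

Per-access translation:
#0 VA=0x86438141F9 (r,kernel):
  lvl0: tbl 0x36, slot 1 ⇒ 0x3A007 (P1/RW1/US1/PS0)
  lvl1: tbl 0x3A, slot 25 ⇒ 0x3C007 (P1/RW1/US1/PS0)
  lvl2: tbl 0x3C, slot 28 ⇒ 0x3F007 (P1/RW1/US1/PS0)
  lvl3: tbl 0x3F, slot 20 ⇒ 0x40007 (P1/RW1/US1/PS0)
  → PA=0x401F9  (4 entries read)
#1 VA=0x70182C1ACC5 (r,kernel):
  lvl0: tbl 0x36, slot 14 ⇒ 0x44007 (P1/RW1/US1/PS0)
  lvl1: tbl 0x44, slot 6 ⇒ 0x45007 (P1/RW1/US1/PS0)
  lvl2: tbl 0x45, slot 22 ⇒ 0x46007 (P1/RW1/US1/PS0)
  lvl3: tbl 0x46, slot 26 ⇒ 0x48007 (P1/RW1/US1/PS0)
  → PA=0x48CC5  (4 entries read)
#2 VA=0xE8142A0A784 (r,kernel):
  lvl0: tbl 0x36, slot 29 ⇒ 0x4C007 (P1/RW1/US1/PS0)
  lvl1: tbl 0x4C, slot 5 ⇒ 0x4F007 (P1/RW1/US1/PS0)
  lvl2: tbl 0x4F, slot 21 ⇒ 0x53007 (P1/RW1/US1/PS0)
  lvl3: tbl 0x53, slot 10 ⇒ 0x56007 (P1/RW1/US1/PS0)
  → PA=0x56784  (4 entries read)
#3 VA=0xA8583E1CA01 (r,kernel):
  lvl0: tbl 0x36, slot 21 ⇒ 0x58007 (P1/RW1/US1/PS0)
  lvl1: tbl 0x58, slot 22 ⇒ 0x59007 (P1/RW1/US1/PS0)
  lvl2: tbl 0x59, slot 31 ⇒ 0x5C007 (P1/RW1/US1/PS0)
  lvl3: tbl 0x5C, slot 28 ⇒ 0x5D007 (P1/RW1/US1/PS0)
  → PA=0x5DA01  (4 entries read)
#4 VA=0xD01C0203CBE (r,kernel):
  lvl0: tbl 0x36, slot 26 ⇒ 0x5F007 (P1/RW1/US1/PS0)
  lvl1: tbl 0x5F, slot 7 ⇒ 0x61007 (P1/RW1/US1/PS0)
  lvl2: tbl 0x61, slot 1 ⇒ 0x64007 (P1/RW1/US1/PS0)
  lvl3: tbl 0x64, slot 3 ⇒ 0x67007 (P1/RW1/US1/PS0)
  → PA=0x67CBE  (4 entries read)
#5 VA=0x40201419F8D (r,kernel):
  lvl0: tbl 0x36, slot 8 ⇒ 0x68007 (P1/RW1/US1/PS0)
  lvl1: tbl 0x68, slot 8 ⇒ 0x6A007 (P1/RW1/US1/PS0)
  lvl2: tbl 0x6A, slot 10 ⇒ 0x6B007 (P1/RW1/US1/PS0)
  lvl3: tbl 0x6B, slot 25 ⇒ 0x13002 (P0/RW1/US0/PS0)
  ⇒ fault: PAGE_NOT_PRESENT  — 4 lookups

TLB: [["0xA8583E1C", "0x5D"], ["0xD01C0203", "0x67"]]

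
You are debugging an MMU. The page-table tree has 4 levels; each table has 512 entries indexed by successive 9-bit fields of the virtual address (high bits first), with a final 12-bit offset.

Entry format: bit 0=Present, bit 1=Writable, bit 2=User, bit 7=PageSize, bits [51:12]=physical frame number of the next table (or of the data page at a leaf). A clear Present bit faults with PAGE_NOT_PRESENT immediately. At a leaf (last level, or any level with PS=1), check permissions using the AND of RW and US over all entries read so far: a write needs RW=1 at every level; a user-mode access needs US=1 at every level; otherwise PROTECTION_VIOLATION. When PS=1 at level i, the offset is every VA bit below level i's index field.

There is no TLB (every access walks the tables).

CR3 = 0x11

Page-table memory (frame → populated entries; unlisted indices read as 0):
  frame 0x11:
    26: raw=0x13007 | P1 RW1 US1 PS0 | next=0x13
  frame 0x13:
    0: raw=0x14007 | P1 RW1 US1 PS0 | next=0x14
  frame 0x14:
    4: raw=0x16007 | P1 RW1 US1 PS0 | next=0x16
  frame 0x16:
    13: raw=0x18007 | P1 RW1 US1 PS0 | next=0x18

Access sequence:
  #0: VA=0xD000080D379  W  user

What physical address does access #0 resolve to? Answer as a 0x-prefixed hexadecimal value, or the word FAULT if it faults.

Walk each access:
#0 VA=0xD000080D379 (w,user):
  L0: frame=0x11 idx=26 entry=0x13007 [P=1 RW=1 US=1 PS=0]
  L1: frame=0x13 idx=0 entry=0x14007 [P=1 RW=1 US=1 PS=0]
  L2: frame=0x14 idx=4 entry=0x16007 [P=1 RW=1 US=1 PS=0]
  L3: frame=0x16 idx=13 entry=0x18007 [P=1 RW=1 US=1 PS=0]
  ⇒ phys 0x18379  [4 reads]

Access #0 PA: 0x18379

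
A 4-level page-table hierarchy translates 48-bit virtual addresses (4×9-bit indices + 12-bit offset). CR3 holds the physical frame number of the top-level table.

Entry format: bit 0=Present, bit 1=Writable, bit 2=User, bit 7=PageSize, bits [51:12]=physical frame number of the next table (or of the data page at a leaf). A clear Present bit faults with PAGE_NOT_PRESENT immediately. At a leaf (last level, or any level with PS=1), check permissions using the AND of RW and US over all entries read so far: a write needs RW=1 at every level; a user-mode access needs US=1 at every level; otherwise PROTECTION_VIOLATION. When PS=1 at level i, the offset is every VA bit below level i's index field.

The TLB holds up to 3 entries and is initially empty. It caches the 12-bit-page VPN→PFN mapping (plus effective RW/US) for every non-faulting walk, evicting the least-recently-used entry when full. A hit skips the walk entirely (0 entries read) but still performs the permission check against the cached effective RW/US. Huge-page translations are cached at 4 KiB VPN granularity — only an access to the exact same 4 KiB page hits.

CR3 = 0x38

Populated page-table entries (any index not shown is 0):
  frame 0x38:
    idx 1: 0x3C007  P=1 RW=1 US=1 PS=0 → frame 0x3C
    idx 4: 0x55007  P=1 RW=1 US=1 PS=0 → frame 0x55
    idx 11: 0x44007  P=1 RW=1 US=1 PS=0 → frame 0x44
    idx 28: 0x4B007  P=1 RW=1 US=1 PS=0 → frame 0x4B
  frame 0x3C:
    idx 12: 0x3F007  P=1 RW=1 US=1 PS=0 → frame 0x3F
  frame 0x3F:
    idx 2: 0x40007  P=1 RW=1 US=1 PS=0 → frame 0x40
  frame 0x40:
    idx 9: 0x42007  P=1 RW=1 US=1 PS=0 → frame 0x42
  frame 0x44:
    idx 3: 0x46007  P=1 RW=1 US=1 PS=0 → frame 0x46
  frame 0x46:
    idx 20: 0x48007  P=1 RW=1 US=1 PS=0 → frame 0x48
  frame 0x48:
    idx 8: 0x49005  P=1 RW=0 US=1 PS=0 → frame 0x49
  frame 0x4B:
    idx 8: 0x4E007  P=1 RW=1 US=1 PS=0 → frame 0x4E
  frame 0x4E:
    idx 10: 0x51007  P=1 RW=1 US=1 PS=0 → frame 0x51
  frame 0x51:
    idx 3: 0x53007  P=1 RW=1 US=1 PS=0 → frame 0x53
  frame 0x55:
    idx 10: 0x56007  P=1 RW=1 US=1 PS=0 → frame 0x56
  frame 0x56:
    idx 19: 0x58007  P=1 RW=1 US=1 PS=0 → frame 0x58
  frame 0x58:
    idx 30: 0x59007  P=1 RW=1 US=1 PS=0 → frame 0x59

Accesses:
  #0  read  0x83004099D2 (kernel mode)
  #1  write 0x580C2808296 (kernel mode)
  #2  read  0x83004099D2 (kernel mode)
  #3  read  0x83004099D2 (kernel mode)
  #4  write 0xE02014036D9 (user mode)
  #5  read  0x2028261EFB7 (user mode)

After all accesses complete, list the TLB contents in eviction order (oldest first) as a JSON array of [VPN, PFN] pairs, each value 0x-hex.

Walk each access:
#0 VA=0x83004099D2 (r,kernel):
  L0 @0x38[1] → 0x3C007  P=1,RW=1,US=1,PS=0
  L1 @0x3C[12] → 0x3F007  P=1,RW=1,US=1,PS=0
  L2 @0x3F[2] → 0x40007  P=1,RW=1,US=1,PS=0
  L3 @0x40[9] → 0x42007  P=1,RW=1,US=1,PS=0
  → PA=0x429D2  (4 entries read)
#1 VA=0x580C2808296 (w,kernel):
  L0 @0x38[11] → 0x44007  P=1,RW=1,US=1,PS=0
  L1 @0x44[3] → 0x46007  P=1,RW=1,US=1,PS=0
  L2 @0x46[20] → 0x48007  P=1,RW=1,US=1,PS=0
  L3 @0x48[8] → 0x49005  P=1,RW=0,US=1,PS=0
  ⇒ fault: PROTECTION_VIOLATION  — 4 lookups
#2 VA=0x83004099D2 (r,kernel):
  TLB hit vpn=0x8300409 → PA=0x429D2
#3 VA=0x83004099D2 (r,kernel):
  TLB hit vpn=0x8300409 → PA=0x429D2
#4 VA=0xE02014036D9 (w,user):
  L0 @0x38[28] → 0x4B007  P=1,RW=1,US=1,PS=0
  L1 @0x4B[8] → 0x4E007  P=1,RW=1,US=1,PS=0
  L2 @0x4E[10] → 0x51007  P=1,RW=1,US=1,PS=0
  L3 @0x51[3] → 0x53007  P=1,RW=1,US=1,PS=0
  → PA=0x536D9  (4 entries read)
#5 VA=0x2028261EFB7 (r,user):
  L0 @0x38[4] → 0x55007  P=1,RW=1,US=1,PS=0
  L1 @0x55[10] → 0x56007  P=1,RW=1,US=1,PS=0
  L2 @0x56[19] → 0x58007  P=1,RW=1,US=1,PS=0
  L3 @0x58[30] → 0x59007  P=1,RW=1,US=1,PS=0
  → PA=0x59FB7  (4 entries read)

TLB: [["0x8300409", "0x42"], ["0xE0201403", "0x53"], ["0x2028261E", "0x59"]]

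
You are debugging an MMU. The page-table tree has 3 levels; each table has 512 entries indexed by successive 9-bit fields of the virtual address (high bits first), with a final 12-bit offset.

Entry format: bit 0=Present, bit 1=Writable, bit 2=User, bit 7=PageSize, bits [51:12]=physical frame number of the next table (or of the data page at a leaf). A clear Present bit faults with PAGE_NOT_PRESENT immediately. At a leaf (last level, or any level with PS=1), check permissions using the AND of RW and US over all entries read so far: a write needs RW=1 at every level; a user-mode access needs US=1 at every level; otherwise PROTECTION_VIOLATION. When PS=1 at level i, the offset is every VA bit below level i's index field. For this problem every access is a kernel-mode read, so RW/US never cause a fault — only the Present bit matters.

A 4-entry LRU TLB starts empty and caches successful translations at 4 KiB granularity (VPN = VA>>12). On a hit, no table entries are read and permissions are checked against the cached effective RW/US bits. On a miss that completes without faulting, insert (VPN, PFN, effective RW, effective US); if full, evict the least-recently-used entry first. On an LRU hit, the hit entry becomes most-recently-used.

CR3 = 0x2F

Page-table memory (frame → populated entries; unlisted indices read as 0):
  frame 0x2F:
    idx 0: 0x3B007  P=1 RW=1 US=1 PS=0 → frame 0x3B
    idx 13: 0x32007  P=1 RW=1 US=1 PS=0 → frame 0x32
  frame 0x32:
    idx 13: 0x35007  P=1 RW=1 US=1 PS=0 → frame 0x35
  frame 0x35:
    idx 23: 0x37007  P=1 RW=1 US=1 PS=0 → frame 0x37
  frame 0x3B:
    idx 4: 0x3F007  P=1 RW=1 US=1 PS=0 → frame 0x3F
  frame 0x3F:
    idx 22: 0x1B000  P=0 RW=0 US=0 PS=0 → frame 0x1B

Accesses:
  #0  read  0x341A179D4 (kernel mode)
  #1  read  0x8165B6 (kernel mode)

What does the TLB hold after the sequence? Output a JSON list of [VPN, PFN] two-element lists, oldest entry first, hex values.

Walk each access:
#0 VA=0x341A179D4 (r,kernel):
  L0 @0x2F[13] → 0x32007  P=1,RW=1,US=1,PS=0
  L1 @0x32[13] → 0x35007  P=1,RW=1,US=1,PS=0
  L2 @0x35[23] → 0x37007  P=1,RW=1,US=1,PS=0
  ✓ 0x379D4  — 3 lookups
#1 VA=0x8165B6 (r,kernel):
  L0 @0x2F[0] → 0x3B007  P=1,RW=1,US=1,PS=0
  L1 @0x3B[4] → 0x3F007  P=1,RW=1,US=1,PS=0
  L2 @0x3F[22] → 0x1B000  P=0,RW=0,US=0,PS=0
  ✗ PAGE_NOT_PRESENT  [3 reads]

TLB: [["0x341A17", "0x37"]]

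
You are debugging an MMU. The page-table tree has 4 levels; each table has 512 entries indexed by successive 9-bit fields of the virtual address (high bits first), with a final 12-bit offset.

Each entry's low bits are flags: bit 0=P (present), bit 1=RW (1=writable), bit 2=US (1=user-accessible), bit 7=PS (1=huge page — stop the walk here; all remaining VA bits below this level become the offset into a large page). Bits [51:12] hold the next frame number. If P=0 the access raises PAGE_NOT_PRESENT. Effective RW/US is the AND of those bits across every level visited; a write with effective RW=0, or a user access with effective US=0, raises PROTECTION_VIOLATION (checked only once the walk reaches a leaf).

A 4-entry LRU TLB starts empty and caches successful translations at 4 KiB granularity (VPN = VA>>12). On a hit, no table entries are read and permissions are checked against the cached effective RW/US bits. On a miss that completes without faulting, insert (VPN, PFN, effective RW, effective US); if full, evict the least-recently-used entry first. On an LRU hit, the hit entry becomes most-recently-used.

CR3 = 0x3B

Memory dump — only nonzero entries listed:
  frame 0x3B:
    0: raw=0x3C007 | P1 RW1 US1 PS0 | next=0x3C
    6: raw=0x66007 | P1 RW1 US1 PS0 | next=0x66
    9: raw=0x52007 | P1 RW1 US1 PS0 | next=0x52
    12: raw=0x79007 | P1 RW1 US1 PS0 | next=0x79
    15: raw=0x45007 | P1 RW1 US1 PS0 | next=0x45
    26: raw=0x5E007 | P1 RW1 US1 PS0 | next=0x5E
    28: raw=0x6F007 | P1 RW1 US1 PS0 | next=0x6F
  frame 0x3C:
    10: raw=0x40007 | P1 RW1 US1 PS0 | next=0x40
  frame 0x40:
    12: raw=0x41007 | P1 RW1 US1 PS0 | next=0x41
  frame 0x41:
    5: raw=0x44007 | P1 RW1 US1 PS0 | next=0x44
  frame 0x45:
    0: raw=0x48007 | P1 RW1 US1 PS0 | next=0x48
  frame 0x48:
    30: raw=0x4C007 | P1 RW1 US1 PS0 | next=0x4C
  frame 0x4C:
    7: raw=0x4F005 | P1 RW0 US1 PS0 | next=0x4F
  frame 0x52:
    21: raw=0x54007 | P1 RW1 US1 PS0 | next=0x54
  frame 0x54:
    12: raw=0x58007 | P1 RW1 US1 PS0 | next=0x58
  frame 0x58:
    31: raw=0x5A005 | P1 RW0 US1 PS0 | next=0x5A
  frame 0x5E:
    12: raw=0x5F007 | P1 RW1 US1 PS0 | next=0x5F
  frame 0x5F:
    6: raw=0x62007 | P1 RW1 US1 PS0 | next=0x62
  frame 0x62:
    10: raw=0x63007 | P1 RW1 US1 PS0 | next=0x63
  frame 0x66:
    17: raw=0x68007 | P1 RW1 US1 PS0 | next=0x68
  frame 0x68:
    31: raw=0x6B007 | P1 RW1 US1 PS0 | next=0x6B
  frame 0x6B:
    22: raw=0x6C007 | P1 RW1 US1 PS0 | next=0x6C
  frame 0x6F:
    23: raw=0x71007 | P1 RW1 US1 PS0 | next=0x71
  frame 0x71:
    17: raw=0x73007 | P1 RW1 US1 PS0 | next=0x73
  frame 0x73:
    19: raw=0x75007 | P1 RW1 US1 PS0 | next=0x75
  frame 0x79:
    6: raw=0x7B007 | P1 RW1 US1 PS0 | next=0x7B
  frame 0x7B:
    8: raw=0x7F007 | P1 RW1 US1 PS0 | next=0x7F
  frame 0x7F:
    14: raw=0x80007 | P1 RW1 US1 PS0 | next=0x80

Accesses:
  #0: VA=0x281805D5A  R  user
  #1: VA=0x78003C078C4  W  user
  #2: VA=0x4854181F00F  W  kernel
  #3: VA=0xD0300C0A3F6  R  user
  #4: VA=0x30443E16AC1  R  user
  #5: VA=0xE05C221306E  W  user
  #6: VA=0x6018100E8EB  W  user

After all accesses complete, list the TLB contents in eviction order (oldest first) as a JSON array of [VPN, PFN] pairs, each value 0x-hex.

Per-access translation:
#0 VA=0x281805D5A (r,user):
  L0: frame=0x3B idx=0 entry=0x3C007 [P=1 RW=1 US=1 PS=0]
  L1: frame=0x3C idx=10 entry=0x40007 [P=1 RW=1 US=1 PS=0]
  L2: frame=0x40 idx=12 entry=0x41007 [P=1 RW=1 US=1 PS=0]
  L3: frame=0x41 idx=5 entry=0x44007 [P=1 RW=1 US=1 PS=0]
  → PA=0x44D5A  (4 entries read)
#1 VA=0x78003C078C4 (w,user):
  L0: frame=0x3B idx=15 entry=0x45007 [P=1 RW=1 US=1 PS=0]
  L1: frame=0x45 idx=0 entry=0x48007 [P=1 RW=1 US=1 PS=0]
  L2: frame=0x48 idx=30 entry=0x4C007 [P=1 RW=1 US=1 PS=0]
  L3: frame=0x4C idx=7 entry=0x4F005 [P=1 RW=0 US=1 PS=0]
  → PROTECTION_VIOLATION  (4 entries read)
#2 VA=0x4854181F00F (w,kernel):
  L0: frame=0x3B idx=9 entry=0x52007 [P=1 RW=1 US=1 PS=0]
  L1: frame=0x52 idx=21 entry=0x54007 [P=1 RW=1 US=1 PS=0]
  L2: frame=0x54 idx=12 entry=0x58007 [P=1 RW=1 US=1 PS=0]
  L3: frame=0x58 idx=31 entry=0x5A005 [P=1 RW=0 US=1 PS=0]
  → PROTECTION_VIOLATION  (4 entries read)
#3 VA=0xD0300C0A3F6 (r,user):
  L0: frame=0x3B idx=26 entry=0x5E007 [P=1 RW=1 US=1 PS=0]
  L1: frame=0x5E idx=12 entry=0x5F007 [P=1 RW=1 US=1 PS=0]
  L2: frame=0x5F idx=6 entry=0x62007 [P=1 RW=1 US=1 PS=0]
  L3: frame=0x62 idx=10 entry=0x63007 [P=1 RW=1 US=1 PS=0]
  → PA=0x633F6  (4 entries read)
#4 VA=0x30443E16AC1 (r,user):
  L0: frame=0x3B idx=6 entry=0x66007 [P=1 RW=1 US=1 PS=0]
  L1: frame=0x66 idx=17 entry=0x68007 [P=1 RW=1 US=1 PS=0]
  L2: frame=0x68 idx=31 entry=0x6B007 [P=1 RW=1 US=1 PS=0]
  L3: frame=0x6B idx=22 entry=0x6C007 [P=1 RW=1 US=1 PS=0]
  → PA=0x6CAC1  (4 entries read)
#5 VA=0xE05C221306E (w,user):
  L0: frame=0x3B idx=28 entry=0x6F007 [P=1 RW=1 US=1 PS=0]
  L1: frame=0x6F idx=23 entry=0x71007 [P=1 RW=1 US=1 PS=0]
  L2: frame=0x71 idx=17 entry=0x73007 [P=1 RW=1 US=1 PS=0]
  L3: frame=0x73 idx=19 entry=0x75007 [P=1 RW=1 US=1 PS=0]
  → PA=0x7506E  (4 entries read)
#6 VA=0x6018100E8EB (w,user):
  L0: frame=0x3B idx=12 entry=0x79007 [P=1 RW=1 US=1 PS=0]
  L1: frame=0x79 idx=6 entry=0x7B007 [P=1 RW=1 US=1 PS=0]
  L2: frame=0x7B idx=8 entry=0x7F007 [P=1 RW=1 US=1 PS=0]
  L3: frame=0x7F idx=14 entry=0x80007 [P=1 RW=1 US=1 PS=0]
  → PA=0x808EB  (4 entries read)

TLB: [["0xD0300C0A", "0x63"], ["0x30443E16", "0x6C"], ["0xE05C2213", "0x75"], ["0x6018100E", "0x80"]]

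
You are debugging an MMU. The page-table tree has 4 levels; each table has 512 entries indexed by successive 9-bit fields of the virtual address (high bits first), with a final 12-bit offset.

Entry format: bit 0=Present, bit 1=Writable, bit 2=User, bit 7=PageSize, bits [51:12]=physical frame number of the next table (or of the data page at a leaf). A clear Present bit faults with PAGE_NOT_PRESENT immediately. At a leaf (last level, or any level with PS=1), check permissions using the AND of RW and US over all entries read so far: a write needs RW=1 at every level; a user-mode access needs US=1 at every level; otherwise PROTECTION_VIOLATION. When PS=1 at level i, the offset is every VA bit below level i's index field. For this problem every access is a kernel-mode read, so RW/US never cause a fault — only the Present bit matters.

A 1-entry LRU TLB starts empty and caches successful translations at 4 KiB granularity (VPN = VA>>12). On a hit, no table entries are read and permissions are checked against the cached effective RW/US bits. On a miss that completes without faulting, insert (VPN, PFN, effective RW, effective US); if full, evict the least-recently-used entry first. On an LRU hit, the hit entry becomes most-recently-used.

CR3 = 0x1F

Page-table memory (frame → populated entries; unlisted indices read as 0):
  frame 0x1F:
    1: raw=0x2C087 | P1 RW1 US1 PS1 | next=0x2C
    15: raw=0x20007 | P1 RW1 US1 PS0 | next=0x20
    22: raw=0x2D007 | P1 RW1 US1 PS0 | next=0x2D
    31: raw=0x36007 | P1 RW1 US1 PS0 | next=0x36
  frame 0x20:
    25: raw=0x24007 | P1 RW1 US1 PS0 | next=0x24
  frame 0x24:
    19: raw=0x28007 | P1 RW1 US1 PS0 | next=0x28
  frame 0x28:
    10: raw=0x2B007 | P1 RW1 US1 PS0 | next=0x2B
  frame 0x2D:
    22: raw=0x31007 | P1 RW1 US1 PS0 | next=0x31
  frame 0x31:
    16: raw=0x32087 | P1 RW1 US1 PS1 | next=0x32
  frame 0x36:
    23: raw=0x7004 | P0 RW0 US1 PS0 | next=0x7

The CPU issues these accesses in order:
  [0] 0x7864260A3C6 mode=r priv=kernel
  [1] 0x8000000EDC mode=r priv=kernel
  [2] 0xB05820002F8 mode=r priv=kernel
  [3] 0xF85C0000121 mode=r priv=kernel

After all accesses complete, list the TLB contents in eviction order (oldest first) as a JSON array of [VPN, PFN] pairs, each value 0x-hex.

Walk each access:
#0 VA=0x7864260A3C6 (r,kernel):
  lvl0: tbl 0x1F, slot 15 ⇒ 0x20007 (P1/RW1/US1/PS0)
  lvl1: tbl 0x20, slot 25 ⇒ 0x24007 (P1/RW1/US1/PS0)
  lvl2: tbl 0x24, slot 19 ⇒ 0x28007 (P1/RW1/US1/PS0)
  lvl3: tbl 0x28, slot 10 ⇒ 0x2B007 (P1/RW1/US1/PS0)
  → PA=0x2B3C6  (4 entries read)
#1 VA=0x8000000EDC (r,kernel):
  lvl0: tbl 0x1F, slot 1 ⇒ 0x2C087 (P1/RW1/US1/PS1)
  → PA=0x2CEDC (huge @L0)  (1 entries read)
#2 VA=0xB05820002F8 (r,kernel):
  lvl0: tbl 0x1F, slot 22 ⇒ 0x2D007 (P1/RW1/US1/PS0)
  lvl1: tbl 0x2D, slot 22 ⇒ 0x31007 (P1/RW1/US1/PS0)
  lvl2: tbl 0x31, slot 16 ⇒ 0x32087 (P1/RW1/US1/PS1)
  → PA=0x322F8 (huge @L2)  (3 entries read)
#3 VA=0xF85C0000121 (r,kernel):
  lvl0: tbl 0x1F, slot 31 ⇒ 0x36007 (P1/RW1/US1/PS0)
  lvl1: tbl 0x36, slot 23 ⇒ 0x7004 (P0/RW0/US1/PS0)
  → PAGE_NOT_PRESENT  (2 entries read)

TLB: [["0xB0582000", "0x32"]]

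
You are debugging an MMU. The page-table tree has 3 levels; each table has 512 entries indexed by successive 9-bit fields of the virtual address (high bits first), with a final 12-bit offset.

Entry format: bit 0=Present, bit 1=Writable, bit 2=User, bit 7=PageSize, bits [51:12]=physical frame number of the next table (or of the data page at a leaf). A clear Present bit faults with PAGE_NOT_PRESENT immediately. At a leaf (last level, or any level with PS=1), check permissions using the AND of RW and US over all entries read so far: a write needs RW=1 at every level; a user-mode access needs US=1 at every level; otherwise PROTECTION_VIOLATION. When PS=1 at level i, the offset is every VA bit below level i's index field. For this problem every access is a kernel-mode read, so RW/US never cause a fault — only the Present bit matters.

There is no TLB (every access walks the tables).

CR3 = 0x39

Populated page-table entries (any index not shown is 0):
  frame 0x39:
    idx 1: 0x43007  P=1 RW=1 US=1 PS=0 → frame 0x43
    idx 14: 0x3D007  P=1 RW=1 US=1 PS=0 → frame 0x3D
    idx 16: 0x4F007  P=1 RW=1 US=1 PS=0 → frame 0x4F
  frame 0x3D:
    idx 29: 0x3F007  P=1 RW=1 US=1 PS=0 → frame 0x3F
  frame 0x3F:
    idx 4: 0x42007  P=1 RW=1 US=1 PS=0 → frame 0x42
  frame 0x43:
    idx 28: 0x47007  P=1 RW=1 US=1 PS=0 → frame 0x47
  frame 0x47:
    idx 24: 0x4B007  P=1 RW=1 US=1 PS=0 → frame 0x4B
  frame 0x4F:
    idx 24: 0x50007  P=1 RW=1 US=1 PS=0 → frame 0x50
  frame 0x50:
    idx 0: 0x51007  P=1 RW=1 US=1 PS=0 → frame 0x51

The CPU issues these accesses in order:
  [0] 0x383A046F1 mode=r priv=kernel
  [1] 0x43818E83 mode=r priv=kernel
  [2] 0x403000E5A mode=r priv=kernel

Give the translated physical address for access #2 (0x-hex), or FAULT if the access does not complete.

Walk each access:
#0 VA=0x383A046F1 (r,kernel):
  L0 @0x39[14] → 0x3D007  P=1,RW=1,US=1,PS=0
  L1 @0x3D[29] → 0x3F007  P=1,RW=1,US=1,PS=0
  L2 @0x3F[4] → 0x42007  P=1,RW=1,US=1,PS=0
  ✓ 0x426F1  — 3 lookups
#1 VA=0x43818E83 (r,kernel):
  L0 @0x39[1] → 0x43007  P=1,RW=1,US=1,PS=0
  L1 @0x43[28] → 0x47007  P=1,RW=1,US=1,PS=0
  L2 @0x47[24] → 0x4B007  P=1,RW=1,US=1,PS=0
  ✓ 0x4BE83  — 3 lookups
#2 VA=0x403000E5A (r,kernel):
  L0 @0x39[16] → 0x4F007  P=1,RW=1,US=1,PS=0
  L1 @0x4F[24] → 0x50007  P=1,RW=1,US=1,PS=0
  L2 @0x50[0] → 0x51007  P=1,RW=1,US=1,PS=0
  ✓ 0x51E5A  — 3 lookups

Access #2 PA: 0x51E5A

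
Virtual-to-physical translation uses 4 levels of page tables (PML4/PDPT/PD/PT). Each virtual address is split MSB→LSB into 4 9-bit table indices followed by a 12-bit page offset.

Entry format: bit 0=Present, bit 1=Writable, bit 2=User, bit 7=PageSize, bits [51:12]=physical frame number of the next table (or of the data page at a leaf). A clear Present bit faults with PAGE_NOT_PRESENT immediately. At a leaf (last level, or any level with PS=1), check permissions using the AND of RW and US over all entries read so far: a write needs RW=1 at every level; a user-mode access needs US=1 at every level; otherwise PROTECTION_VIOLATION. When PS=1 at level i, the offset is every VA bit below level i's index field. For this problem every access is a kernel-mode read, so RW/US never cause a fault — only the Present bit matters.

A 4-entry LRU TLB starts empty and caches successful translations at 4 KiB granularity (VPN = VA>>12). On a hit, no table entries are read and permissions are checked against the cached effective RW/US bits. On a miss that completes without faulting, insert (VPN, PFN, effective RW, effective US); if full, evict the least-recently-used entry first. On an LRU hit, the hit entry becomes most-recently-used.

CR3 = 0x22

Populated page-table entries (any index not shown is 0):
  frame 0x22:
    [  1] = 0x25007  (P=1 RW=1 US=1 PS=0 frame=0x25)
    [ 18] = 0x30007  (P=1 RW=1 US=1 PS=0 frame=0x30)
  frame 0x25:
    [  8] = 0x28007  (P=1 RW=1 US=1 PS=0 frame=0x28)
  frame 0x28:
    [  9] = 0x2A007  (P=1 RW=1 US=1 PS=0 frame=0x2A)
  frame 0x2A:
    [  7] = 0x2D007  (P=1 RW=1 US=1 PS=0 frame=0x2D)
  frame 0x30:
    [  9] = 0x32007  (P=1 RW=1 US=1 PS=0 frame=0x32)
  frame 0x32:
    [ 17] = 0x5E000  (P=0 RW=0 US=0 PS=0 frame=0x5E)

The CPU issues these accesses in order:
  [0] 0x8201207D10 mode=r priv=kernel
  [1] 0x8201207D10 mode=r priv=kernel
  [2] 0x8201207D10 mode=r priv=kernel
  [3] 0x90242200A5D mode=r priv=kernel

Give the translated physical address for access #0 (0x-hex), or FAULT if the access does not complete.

Trace:
#0 VA=0x8201207D10 (r,kernel):
  L0 @0x22[1] → 0x25007  P=1,RW=1,US=1,PS=0
  L1 @0x25[8] → 0x28007  P=1,RW=1,US=1,PS=0
  L2 @0x28[9] → 0x2A007  P=1,RW=1,US=1,PS=0
  L3 @0x2A[7] → 0x2D007  P=1,RW=1,US=1,PS=0
  ✓ 0x2DD10  — 4 lookups
#1 VA=0x8201207D10 (r,kernel):
  TLB hit vpn=0x8201207 → PA=0x2DD10
#2 VA=0x8201207D10 (r,kernel):
  TLB hit vpn=0x8201207 → PA=0x2DD10
#3 VA=0x90242200A5D (r,kernel):
  L0 @0x22[18] → 0x30007  P=1,RW=1,US=1,PS=0
  L1 @0x30[9] → 0x32007  P=1,RW=1,US=1,PS=0
  L2 @0x32[17] → 0x5E000  P=0,RW=0,US=0,PS=0
  ✗ PAGE_NOT_PRESENT  [3 reads]

Access #0 PA: 0x2DD10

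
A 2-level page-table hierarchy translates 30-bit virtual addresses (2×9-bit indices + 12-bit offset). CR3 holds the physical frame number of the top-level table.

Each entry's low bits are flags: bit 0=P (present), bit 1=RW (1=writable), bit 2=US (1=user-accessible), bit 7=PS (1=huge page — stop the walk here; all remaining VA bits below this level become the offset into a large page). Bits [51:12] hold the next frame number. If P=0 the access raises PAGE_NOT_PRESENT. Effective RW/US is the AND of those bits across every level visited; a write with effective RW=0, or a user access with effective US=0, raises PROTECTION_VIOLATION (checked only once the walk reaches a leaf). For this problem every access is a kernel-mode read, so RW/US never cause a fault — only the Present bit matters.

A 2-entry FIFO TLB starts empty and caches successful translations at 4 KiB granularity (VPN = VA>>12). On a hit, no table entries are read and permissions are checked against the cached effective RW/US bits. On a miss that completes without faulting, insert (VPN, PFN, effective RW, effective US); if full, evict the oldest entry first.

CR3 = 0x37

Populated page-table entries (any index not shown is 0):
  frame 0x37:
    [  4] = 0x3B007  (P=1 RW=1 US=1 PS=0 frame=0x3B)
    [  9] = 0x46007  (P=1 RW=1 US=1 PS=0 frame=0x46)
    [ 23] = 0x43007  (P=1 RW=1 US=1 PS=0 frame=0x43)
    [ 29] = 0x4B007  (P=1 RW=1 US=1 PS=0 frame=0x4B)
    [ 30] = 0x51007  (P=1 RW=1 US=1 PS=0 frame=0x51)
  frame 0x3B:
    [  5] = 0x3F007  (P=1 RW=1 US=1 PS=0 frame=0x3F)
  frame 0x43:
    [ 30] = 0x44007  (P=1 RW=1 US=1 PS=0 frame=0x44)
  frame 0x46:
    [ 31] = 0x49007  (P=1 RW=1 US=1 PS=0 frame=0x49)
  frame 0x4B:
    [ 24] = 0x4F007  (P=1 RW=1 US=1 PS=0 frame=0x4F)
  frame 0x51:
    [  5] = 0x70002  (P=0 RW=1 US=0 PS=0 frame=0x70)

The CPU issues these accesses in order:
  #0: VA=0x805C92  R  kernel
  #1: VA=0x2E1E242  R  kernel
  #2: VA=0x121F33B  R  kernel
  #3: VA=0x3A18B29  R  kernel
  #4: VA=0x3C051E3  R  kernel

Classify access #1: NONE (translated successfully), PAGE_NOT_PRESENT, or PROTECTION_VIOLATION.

Walk each access:
#0 VA=0x805C92 (r,kernel):
  [0] read 0x37 idx=4: raw=0x3B007 flags P=1 W=1 U=1 S=0
  [1] read 0x3B idx=5: raw=0x3F007 flags P=1 W=1 U=1 S=0
  ⇒ phys 0x3FC92  [2 reads]
#1 VA=0x2E1E242 (r,kernel):
  [0] read 0x37 idx=23: raw=0x43007 flags P=1 W=1 U=1 S=0
  [1] read 0x43 idx=30: raw=0x44007 flags P=1 W=1 U=1 S=0
  ⇒ phys 0x44242  [2 reads]
#2 VA=0x121F33B (r,kernel):
  [0] read 0x37 idx=9: raw=0x46007 flags P=1 W=1 U=1 S=0
  [1] read 0x46 idx=31: raw=0x49007 flags P=1 W=1 U=1 S=0
  ⇒ phys 0x4933B  [2 reads]
#3 VA=0x3A18B29 (r,kernel):
  [0] read 0x37 idx=29: raw=0x4B007 flags P=1 W=1 U=1 S=0
  [1] read 0x4B idx=24: raw=0x4F007 flags P=1 W=1 U=1 S=0
  ⇒ phys 0x4FB29  [2 reads]
#4 VA=0x3C051E3 (r,kernel):
  [0] read 0x37 idx=30: raw=0x51007 flags P=1 W=1 U=1 S=0
  [1] read 0x51 idx=5: raw=0x70002 flags P=0 W=1 U=0 S=0
  ⇒ fault: PAGE_NOT_PRESENT  — 2 lookups

Access #1 fault: NONE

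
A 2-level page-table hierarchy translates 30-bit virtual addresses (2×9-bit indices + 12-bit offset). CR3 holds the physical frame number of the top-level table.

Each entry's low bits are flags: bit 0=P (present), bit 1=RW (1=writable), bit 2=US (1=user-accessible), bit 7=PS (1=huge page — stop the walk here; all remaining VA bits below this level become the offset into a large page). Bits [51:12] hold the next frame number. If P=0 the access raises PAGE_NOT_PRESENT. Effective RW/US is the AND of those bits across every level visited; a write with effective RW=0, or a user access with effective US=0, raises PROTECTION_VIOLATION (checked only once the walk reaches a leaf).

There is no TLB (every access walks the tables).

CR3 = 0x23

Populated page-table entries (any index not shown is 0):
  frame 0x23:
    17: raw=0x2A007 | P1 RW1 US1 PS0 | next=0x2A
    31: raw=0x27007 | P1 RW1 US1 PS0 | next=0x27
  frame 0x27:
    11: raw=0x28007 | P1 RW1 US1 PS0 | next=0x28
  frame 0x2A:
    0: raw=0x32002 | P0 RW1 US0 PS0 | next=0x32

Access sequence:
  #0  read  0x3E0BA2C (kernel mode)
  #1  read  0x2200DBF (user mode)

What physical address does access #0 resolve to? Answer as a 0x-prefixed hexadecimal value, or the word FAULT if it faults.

Per-access translation:
#0 VA=0x3E0BA2C (r,kernel):
  L0: frame=0x23 idx=31 entry=0x27007 [P=1 RW=1 US=1 PS=0]
  L1: frame=0x27 idx=11 entry=0x28007 [P=1 RW=1 US=1 PS=0]
  ✓ 0x28A2C  — 2 lookups
#1 VA=0x2200DBF (r,user):
  L0: frame=0x23 idx=17 entry=0x2A007 [P=1 RW=1 US=1 PS=0]
  L1: frame=0x2A idx=0 entry=0x32002 [P=0 RW=1 US=0 PS=0]
  ⇒ fault: PAGE_NOT_PRESENT  — 2 lookups

Access #0 PA: 0x28A2C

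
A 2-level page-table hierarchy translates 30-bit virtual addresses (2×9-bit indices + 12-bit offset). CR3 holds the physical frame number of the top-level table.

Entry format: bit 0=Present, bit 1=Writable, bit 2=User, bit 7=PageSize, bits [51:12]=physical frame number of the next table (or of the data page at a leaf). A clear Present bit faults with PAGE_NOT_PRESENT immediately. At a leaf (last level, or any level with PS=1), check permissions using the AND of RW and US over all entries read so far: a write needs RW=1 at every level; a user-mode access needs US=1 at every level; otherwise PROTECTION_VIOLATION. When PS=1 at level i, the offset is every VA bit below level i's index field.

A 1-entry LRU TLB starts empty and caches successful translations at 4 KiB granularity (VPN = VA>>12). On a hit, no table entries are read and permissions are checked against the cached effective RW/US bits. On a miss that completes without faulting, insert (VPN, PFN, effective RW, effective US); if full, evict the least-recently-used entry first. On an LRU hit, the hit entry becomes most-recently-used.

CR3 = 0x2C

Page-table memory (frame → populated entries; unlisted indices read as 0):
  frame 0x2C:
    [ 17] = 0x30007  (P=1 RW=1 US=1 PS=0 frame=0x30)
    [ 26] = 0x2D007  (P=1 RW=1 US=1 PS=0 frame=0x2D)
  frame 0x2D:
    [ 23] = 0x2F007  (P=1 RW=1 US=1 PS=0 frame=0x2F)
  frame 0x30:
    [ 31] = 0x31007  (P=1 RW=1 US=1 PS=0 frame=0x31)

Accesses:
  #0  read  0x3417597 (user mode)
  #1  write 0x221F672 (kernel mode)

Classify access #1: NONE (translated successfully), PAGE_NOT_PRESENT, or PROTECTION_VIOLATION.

Walk each access:
#0 VA=0x3417597 (r,user):
  lvl0: tbl 0x2C, slot 26 ⇒ 0x2D007 (P1/RW1/US1/PS0)
  lvl1: tbl 0x2D, slot 23 ⇒ 0x2F007 (P1/RW1/US1/PS0)
  → PA=0x2F597  (2 entries read)
#1 VA=0x221F672 (w,kernel):
  lvl0: tbl 0x2C, slot 17 ⇒ 0x30007 (P1/RW1/US1/PS0)
  lvl1: tbl 0x30, slot 31 ⇒ 0x31007 (P1/RW1/US1/PS0)
  → PA=0x31672  (2 entries read)

Access #1 fault: NONE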